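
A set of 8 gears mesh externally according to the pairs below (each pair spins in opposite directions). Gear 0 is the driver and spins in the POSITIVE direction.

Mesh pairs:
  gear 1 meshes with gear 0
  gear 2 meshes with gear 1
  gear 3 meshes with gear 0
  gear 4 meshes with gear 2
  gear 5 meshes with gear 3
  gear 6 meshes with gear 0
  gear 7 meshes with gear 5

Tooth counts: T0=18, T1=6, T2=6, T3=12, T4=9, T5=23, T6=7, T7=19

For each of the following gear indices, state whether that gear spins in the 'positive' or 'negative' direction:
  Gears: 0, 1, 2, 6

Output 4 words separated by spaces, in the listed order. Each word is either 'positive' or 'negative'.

Gear 0 (driver): positive (depth 0)
  gear 1: meshes with gear 0 -> depth 1 -> negative (opposite of gear 0)
  gear 2: meshes with gear 1 -> depth 2 -> positive (opposite of gear 1)
  gear 3: meshes with gear 0 -> depth 1 -> negative (opposite of gear 0)
  gear 4: meshes with gear 2 -> depth 3 -> negative (opposite of gear 2)
  gear 5: meshes with gear 3 -> depth 2 -> positive (opposite of gear 3)
  gear 6: meshes with gear 0 -> depth 1 -> negative (opposite of gear 0)
  gear 7: meshes with gear 5 -> depth 3 -> negative (opposite of gear 5)
Queried indices 0, 1, 2, 6 -> positive, negative, positive, negative

Answer: positive negative positive negative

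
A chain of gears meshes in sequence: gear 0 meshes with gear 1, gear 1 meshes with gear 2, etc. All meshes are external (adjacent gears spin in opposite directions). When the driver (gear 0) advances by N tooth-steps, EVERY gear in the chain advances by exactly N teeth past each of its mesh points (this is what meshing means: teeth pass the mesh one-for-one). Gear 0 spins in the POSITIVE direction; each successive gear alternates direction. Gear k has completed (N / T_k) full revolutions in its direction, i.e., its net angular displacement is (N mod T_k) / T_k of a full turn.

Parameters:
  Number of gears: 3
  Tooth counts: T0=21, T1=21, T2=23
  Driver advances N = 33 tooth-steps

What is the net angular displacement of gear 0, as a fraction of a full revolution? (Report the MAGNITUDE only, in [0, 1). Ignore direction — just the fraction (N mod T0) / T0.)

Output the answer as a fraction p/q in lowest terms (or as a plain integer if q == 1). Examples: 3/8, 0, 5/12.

Answer: 4/7

Derivation:
Chain of 3 gears, tooth counts: [21, 21, 23]
  gear 0: T0=21, direction=positive, advance = 33 mod 21 = 12 teeth = 12/21 turn
  gear 1: T1=21, direction=negative, advance = 33 mod 21 = 12 teeth = 12/21 turn
  gear 2: T2=23, direction=positive, advance = 33 mod 23 = 10 teeth = 10/23 turn
Gear 0: 33 mod 21 = 12
Fraction = 12 / 21 = 4/7 (gcd(12,21)=3) = 4/7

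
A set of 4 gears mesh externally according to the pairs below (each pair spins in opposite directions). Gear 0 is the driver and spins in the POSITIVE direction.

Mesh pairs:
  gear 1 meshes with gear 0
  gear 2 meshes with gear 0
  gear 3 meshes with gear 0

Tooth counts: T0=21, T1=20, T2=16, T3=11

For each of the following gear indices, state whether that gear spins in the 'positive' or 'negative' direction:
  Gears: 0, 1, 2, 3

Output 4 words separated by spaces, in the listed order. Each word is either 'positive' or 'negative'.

Answer: positive negative negative negative

Derivation:
Gear 0 (driver): positive (depth 0)
  gear 1: meshes with gear 0 -> depth 1 -> negative (opposite of gear 0)
  gear 2: meshes with gear 0 -> depth 1 -> negative (opposite of gear 0)
  gear 3: meshes with gear 0 -> depth 1 -> negative (opposite of gear 0)
Queried indices 0, 1, 2, 3 -> positive, negative, negative, negative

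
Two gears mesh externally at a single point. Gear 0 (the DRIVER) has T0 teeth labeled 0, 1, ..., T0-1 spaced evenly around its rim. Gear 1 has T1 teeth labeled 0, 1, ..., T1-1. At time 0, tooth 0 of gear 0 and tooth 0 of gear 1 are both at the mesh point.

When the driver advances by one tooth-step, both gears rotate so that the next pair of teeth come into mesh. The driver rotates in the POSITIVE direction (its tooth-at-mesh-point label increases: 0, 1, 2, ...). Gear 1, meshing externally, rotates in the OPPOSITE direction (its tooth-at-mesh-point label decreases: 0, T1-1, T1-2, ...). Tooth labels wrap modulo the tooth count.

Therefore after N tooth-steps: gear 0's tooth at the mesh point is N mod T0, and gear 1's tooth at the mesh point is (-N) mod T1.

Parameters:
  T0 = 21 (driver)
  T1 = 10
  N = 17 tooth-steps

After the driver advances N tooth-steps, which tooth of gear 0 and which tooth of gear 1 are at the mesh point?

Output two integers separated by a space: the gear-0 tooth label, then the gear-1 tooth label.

Answer: 17 3

Derivation:
Gear 0 (driver, T0=21): tooth at mesh = N mod T0
  17 = 0 * 21 + 17, so 17 mod 21 = 17
  gear 0 tooth = 17
Gear 1 (driven, T1=10): tooth at mesh = (-N) mod T1
  17 = 1 * 10 + 7, so 17 mod 10 = 7
  (-17) mod 10 = (-7) mod 10 = 10 - 7 = 3
Mesh after 17 steps: gear-0 tooth 17 meets gear-1 tooth 3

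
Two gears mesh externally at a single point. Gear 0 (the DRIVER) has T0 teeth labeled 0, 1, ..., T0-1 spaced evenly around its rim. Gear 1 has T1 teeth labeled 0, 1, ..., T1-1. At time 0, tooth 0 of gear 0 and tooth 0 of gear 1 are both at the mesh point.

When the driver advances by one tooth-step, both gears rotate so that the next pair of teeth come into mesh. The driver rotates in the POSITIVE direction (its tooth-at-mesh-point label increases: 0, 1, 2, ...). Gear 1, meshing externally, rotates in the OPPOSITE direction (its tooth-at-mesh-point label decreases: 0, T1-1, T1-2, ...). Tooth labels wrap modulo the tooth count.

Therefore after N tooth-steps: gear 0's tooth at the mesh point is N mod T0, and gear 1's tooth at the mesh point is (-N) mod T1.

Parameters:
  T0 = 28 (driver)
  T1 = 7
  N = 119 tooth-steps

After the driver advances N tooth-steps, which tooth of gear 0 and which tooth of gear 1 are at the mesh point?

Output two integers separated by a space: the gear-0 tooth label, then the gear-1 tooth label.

Answer: 7 0

Derivation:
Gear 0 (driver, T0=28): tooth at mesh = N mod T0
  119 = 4 * 28 + 7, so 119 mod 28 = 7
  gear 0 tooth = 7
Gear 1 (driven, T1=7): tooth at mesh = (-N) mod T1
  119 = 17 * 7 + 0, so 119 mod 7 = 0
  (-119) mod 7 = 0
Mesh after 119 steps: gear-0 tooth 7 meets gear-1 tooth 0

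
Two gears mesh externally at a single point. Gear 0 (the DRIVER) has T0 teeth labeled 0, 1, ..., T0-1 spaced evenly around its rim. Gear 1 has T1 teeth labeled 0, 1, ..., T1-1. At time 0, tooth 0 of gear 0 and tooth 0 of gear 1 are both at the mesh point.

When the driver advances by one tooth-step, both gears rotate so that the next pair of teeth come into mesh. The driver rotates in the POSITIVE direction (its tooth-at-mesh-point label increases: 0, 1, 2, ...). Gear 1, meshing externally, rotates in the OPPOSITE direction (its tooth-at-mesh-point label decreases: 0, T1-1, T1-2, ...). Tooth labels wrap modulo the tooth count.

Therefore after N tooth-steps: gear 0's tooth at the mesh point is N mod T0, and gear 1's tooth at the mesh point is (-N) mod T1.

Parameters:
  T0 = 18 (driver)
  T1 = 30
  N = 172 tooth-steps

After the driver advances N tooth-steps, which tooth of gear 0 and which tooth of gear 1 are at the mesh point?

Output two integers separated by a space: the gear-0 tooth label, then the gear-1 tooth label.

Gear 0 (driver, T0=18): tooth at mesh = N mod T0
  172 = 9 * 18 + 10, so 172 mod 18 = 10
  gear 0 tooth = 10
Gear 1 (driven, T1=30): tooth at mesh = (-N) mod T1
  172 = 5 * 30 + 22, so 172 mod 30 = 22
  (-172) mod 30 = (-22) mod 30 = 30 - 22 = 8
Mesh after 172 steps: gear-0 tooth 10 meets gear-1 tooth 8

Answer: 10 8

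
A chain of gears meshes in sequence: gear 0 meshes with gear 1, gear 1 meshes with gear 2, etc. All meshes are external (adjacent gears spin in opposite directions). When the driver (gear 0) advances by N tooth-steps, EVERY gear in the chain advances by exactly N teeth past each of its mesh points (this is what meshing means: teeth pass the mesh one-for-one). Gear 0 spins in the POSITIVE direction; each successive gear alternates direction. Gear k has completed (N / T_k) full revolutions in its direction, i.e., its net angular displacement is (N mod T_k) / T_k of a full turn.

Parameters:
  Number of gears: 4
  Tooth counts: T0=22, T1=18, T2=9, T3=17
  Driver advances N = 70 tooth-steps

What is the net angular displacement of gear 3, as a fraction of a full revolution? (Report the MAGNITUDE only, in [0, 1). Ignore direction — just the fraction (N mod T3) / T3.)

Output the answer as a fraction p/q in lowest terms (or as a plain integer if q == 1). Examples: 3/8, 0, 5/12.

Answer: 2/17

Derivation:
Chain of 4 gears, tooth counts: [22, 18, 9, 17]
  gear 0: T0=22, direction=positive, advance = 70 mod 22 = 4 teeth = 4/22 turn
  gear 1: T1=18, direction=negative, advance = 70 mod 18 = 16 teeth = 16/18 turn
  gear 2: T2=9, direction=positive, advance = 70 mod 9 = 7 teeth = 7/9 turn
  gear 3: T3=17, direction=negative, advance = 70 mod 17 = 2 teeth = 2/17 turn
Gear 3: 70 mod 17 = 2
Fraction = 2 / 17 = 2/17 (gcd(2,17)=1) = 2/17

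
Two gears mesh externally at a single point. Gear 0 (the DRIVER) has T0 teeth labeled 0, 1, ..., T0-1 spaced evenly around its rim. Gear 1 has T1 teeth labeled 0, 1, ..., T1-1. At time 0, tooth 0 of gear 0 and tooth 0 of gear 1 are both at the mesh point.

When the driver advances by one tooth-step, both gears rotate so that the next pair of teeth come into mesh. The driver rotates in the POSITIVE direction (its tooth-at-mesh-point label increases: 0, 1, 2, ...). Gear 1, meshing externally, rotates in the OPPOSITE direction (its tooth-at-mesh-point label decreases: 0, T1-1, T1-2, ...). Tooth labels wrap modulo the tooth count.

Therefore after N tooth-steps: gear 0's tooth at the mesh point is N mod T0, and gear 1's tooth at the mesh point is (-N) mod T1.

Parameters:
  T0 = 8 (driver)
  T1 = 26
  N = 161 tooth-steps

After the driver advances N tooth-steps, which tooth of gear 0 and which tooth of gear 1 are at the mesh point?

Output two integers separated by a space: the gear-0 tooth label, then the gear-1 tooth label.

Answer: 1 21

Derivation:
Gear 0 (driver, T0=8): tooth at mesh = N mod T0
  161 = 20 * 8 + 1, so 161 mod 8 = 1
  gear 0 tooth = 1
Gear 1 (driven, T1=26): tooth at mesh = (-N) mod T1
  161 = 6 * 26 + 5, so 161 mod 26 = 5
  (-161) mod 26 = (-5) mod 26 = 26 - 5 = 21
Mesh after 161 steps: gear-0 tooth 1 meets gear-1 tooth 21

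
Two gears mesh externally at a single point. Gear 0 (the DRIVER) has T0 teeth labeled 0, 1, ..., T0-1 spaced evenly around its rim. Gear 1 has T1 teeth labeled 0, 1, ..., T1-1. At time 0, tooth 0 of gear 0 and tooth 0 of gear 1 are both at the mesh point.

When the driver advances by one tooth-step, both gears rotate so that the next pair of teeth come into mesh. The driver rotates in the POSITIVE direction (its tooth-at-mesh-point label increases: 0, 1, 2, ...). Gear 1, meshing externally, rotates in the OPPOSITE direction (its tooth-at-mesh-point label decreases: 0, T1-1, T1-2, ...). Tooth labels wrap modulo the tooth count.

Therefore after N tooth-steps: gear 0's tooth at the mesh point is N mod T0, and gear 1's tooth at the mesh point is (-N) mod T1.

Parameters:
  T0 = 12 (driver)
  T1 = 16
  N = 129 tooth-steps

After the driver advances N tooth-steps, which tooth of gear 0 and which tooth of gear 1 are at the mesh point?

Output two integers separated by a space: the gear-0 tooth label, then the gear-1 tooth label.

Answer: 9 15

Derivation:
Gear 0 (driver, T0=12): tooth at mesh = N mod T0
  129 = 10 * 12 + 9, so 129 mod 12 = 9
  gear 0 tooth = 9
Gear 1 (driven, T1=16): tooth at mesh = (-N) mod T1
  129 = 8 * 16 + 1, so 129 mod 16 = 1
  (-129) mod 16 = (-1) mod 16 = 16 - 1 = 15
Mesh after 129 steps: gear-0 tooth 9 meets gear-1 tooth 15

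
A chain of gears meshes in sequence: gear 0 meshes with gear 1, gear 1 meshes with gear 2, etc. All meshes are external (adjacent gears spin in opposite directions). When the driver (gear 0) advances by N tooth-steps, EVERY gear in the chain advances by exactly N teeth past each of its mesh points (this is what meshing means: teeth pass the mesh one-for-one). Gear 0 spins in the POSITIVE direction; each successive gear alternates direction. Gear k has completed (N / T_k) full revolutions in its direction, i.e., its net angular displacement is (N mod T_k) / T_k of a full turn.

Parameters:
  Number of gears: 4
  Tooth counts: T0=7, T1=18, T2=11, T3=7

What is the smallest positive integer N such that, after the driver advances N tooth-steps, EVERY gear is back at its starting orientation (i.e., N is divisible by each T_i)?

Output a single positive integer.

Gear k returns to start when N is a multiple of T_k.
All gears at start simultaneously when N is a common multiple of [7, 18, 11, 7]; the smallest such N is lcm(7, 18, 11, 7).
Start: lcm = T0 = 7
Fold in T1=18: gcd(7, 18) = 1; lcm(7, 18) = 7 * 18 / 1 = 126 / 1 = 126
Fold in T2=11: gcd(126, 11) = 1; lcm(126, 11) = 126 * 11 / 1 = 1386 / 1 = 1386
Fold in T3=7: gcd(1386, 7) = 7; lcm(1386, 7) = 1386 * 7 / 7 = 9702 / 7 = 1386
Full cycle length = 1386

Answer: 1386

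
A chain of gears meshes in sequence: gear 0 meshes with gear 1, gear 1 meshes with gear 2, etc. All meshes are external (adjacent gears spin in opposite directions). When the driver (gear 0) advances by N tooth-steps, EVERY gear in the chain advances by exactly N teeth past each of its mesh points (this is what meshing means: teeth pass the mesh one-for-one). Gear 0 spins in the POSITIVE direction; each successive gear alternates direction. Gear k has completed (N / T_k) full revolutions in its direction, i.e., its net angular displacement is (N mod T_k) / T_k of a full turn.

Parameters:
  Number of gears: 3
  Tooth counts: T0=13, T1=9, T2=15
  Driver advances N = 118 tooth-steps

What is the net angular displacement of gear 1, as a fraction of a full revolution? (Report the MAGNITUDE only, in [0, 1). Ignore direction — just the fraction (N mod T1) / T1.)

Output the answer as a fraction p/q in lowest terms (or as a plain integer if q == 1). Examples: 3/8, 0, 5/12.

Chain of 3 gears, tooth counts: [13, 9, 15]
  gear 0: T0=13, direction=positive, advance = 118 mod 13 = 1 teeth = 1/13 turn
  gear 1: T1=9, direction=negative, advance = 118 mod 9 = 1 teeth = 1/9 turn
  gear 2: T2=15, direction=positive, advance = 118 mod 15 = 13 teeth = 13/15 turn
Gear 1: 118 mod 9 = 1
Fraction = 1 / 9 = 1/9 (gcd(1,9)=1) = 1/9

Answer: 1/9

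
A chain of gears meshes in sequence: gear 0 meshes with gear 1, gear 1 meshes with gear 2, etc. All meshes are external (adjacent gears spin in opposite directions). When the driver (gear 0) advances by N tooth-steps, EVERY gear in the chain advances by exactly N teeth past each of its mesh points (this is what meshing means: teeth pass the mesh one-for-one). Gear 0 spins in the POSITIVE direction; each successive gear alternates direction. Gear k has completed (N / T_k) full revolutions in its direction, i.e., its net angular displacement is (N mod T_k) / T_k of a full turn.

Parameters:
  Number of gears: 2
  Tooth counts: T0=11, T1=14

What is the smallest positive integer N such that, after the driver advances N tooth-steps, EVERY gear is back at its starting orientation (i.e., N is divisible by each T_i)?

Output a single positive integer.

Answer: 154

Derivation:
Gear k returns to start when N is a multiple of T_k.
All gears at start simultaneously when N is a common multiple of [11, 14]; the smallest such N is lcm(11, 14).
Start: lcm = T0 = 11
Fold in T1=14: gcd(11, 14) = 1; lcm(11, 14) = 11 * 14 / 1 = 154 / 1 = 154
Full cycle length = 154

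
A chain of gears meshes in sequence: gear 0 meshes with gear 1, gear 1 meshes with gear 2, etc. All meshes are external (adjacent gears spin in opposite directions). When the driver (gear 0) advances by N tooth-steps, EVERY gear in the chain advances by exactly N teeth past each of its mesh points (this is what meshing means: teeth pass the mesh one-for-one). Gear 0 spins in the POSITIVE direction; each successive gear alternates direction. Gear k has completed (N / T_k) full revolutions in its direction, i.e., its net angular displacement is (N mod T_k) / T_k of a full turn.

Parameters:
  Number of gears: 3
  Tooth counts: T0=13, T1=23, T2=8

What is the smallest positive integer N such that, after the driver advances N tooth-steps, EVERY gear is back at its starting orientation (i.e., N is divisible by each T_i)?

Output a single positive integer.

Gear k returns to start when N is a multiple of T_k.
All gears at start simultaneously when N is a common multiple of [13, 23, 8]; the smallest such N is lcm(13, 23, 8).
Start: lcm = T0 = 13
Fold in T1=23: gcd(13, 23) = 1; lcm(13, 23) = 13 * 23 / 1 = 299 / 1 = 299
Fold in T2=8: gcd(299, 8) = 1; lcm(299, 8) = 299 * 8 / 1 = 2392 / 1 = 2392
Full cycle length = 2392

Answer: 2392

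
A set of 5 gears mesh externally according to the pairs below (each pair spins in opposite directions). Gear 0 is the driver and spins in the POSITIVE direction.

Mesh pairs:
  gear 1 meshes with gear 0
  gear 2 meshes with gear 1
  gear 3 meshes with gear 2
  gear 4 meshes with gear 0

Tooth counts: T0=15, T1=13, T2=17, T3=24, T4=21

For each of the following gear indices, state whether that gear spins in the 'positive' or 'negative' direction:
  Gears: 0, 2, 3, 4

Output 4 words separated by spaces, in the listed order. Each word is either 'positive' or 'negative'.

Answer: positive positive negative negative

Derivation:
Gear 0 (driver): positive (depth 0)
  gear 1: meshes with gear 0 -> depth 1 -> negative (opposite of gear 0)
  gear 2: meshes with gear 1 -> depth 2 -> positive (opposite of gear 1)
  gear 3: meshes with gear 2 -> depth 3 -> negative (opposite of gear 2)
  gear 4: meshes with gear 0 -> depth 1 -> negative (opposite of gear 0)
Queried indices 0, 2, 3, 4 -> positive, positive, negative, negative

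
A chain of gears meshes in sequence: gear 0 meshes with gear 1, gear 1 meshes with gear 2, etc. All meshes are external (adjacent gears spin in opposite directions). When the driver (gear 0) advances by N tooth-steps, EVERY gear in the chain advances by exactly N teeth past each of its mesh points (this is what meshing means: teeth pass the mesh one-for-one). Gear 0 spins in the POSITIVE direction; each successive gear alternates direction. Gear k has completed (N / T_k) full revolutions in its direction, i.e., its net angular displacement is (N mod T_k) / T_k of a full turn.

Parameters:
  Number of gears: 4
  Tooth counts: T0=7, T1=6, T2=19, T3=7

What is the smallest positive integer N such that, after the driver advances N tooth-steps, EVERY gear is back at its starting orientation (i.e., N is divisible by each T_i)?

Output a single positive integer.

Gear k returns to start when N is a multiple of T_k.
All gears at start simultaneously when N is a common multiple of [7, 6, 19, 7]; the smallest such N is lcm(7, 6, 19, 7).
Start: lcm = T0 = 7
Fold in T1=6: gcd(7, 6) = 1; lcm(7, 6) = 7 * 6 / 1 = 42 / 1 = 42
Fold in T2=19: gcd(42, 19) = 1; lcm(42, 19) = 42 * 19 / 1 = 798 / 1 = 798
Fold in T3=7: gcd(798, 7) = 7; lcm(798, 7) = 798 * 7 / 7 = 5586 / 7 = 798
Full cycle length = 798

Answer: 798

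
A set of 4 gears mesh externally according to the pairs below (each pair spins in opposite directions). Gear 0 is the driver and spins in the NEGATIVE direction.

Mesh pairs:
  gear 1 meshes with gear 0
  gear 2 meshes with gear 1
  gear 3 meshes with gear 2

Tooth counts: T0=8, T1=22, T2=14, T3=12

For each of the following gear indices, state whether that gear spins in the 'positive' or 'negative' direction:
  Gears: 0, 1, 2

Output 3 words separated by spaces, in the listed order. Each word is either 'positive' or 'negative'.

Gear 0 (driver): negative (depth 0)
  gear 1: meshes with gear 0 -> depth 1 -> positive (opposite of gear 0)
  gear 2: meshes with gear 1 -> depth 2 -> negative (opposite of gear 1)
  gear 3: meshes with gear 2 -> depth 3 -> positive (opposite of gear 2)
Queried indices 0, 1, 2 -> negative, positive, negative

Answer: negative positive negative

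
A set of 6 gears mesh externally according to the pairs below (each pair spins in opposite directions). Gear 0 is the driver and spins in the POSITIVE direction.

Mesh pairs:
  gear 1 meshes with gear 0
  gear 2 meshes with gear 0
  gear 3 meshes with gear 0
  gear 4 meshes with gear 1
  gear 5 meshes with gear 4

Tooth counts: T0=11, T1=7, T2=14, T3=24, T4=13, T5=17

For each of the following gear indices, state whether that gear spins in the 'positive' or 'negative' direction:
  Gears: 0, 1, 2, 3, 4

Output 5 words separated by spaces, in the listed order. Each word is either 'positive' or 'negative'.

Gear 0 (driver): positive (depth 0)
  gear 1: meshes with gear 0 -> depth 1 -> negative (opposite of gear 0)
  gear 2: meshes with gear 0 -> depth 1 -> negative (opposite of gear 0)
  gear 3: meshes with gear 0 -> depth 1 -> negative (opposite of gear 0)
  gear 4: meshes with gear 1 -> depth 2 -> positive (opposite of gear 1)
  gear 5: meshes with gear 4 -> depth 3 -> negative (opposite of gear 4)
Queried indices 0, 1, 2, 3, 4 -> positive, negative, negative, negative, positive

Answer: positive negative negative negative positive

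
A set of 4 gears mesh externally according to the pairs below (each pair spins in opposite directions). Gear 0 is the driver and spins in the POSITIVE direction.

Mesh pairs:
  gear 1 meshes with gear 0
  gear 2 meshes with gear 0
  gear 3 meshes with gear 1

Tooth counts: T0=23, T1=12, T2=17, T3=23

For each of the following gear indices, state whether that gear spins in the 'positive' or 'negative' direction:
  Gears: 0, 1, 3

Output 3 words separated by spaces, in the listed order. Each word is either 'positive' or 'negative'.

Answer: positive negative positive

Derivation:
Gear 0 (driver): positive (depth 0)
  gear 1: meshes with gear 0 -> depth 1 -> negative (opposite of gear 0)
  gear 2: meshes with gear 0 -> depth 1 -> negative (opposite of gear 0)
  gear 3: meshes with gear 1 -> depth 2 -> positive (opposite of gear 1)
Queried indices 0, 1, 3 -> positive, negative, positive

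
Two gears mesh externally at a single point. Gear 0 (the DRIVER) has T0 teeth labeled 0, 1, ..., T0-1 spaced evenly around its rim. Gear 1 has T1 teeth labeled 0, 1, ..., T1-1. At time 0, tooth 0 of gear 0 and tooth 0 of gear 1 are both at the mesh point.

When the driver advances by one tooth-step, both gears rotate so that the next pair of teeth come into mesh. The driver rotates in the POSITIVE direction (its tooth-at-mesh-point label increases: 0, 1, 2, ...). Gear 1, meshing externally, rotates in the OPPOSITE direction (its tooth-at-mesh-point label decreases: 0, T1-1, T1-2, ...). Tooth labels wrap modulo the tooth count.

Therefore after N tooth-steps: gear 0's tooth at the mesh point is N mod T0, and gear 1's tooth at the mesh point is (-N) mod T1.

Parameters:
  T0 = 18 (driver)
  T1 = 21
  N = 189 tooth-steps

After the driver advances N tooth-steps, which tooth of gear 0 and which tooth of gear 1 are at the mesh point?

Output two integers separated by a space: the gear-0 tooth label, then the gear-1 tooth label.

Answer: 9 0

Derivation:
Gear 0 (driver, T0=18): tooth at mesh = N mod T0
  189 = 10 * 18 + 9, so 189 mod 18 = 9
  gear 0 tooth = 9
Gear 1 (driven, T1=21): tooth at mesh = (-N) mod T1
  189 = 9 * 21 + 0, so 189 mod 21 = 0
  (-189) mod 21 = 0
Mesh after 189 steps: gear-0 tooth 9 meets gear-1 tooth 0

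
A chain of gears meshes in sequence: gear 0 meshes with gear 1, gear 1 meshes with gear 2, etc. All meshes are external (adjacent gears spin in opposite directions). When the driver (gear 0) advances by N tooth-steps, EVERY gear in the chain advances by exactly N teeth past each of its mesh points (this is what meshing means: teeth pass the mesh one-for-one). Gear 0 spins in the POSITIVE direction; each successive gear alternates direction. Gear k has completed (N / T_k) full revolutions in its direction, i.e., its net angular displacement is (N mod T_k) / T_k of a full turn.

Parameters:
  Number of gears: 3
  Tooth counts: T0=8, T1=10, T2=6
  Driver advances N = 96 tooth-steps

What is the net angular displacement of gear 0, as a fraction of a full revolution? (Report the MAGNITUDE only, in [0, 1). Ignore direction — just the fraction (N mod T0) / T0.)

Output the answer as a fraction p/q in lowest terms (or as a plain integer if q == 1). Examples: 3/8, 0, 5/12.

Chain of 3 gears, tooth counts: [8, 10, 6]
  gear 0: T0=8, direction=positive, advance = 96 mod 8 = 0 teeth = 0/8 turn
  gear 1: T1=10, direction=negative, advance = 96 mod 10 = 6 teeth = 6/10 turn
  gear 2: T2=6, direction=positive, advance = 96 mod 6 = 0 teeth = 0/6 turn
Gear 0: 96 mod 8 = 0
Fraction = 0 / 8 = 0/1 (gcd(0,8)=8) = 0

Answer: 0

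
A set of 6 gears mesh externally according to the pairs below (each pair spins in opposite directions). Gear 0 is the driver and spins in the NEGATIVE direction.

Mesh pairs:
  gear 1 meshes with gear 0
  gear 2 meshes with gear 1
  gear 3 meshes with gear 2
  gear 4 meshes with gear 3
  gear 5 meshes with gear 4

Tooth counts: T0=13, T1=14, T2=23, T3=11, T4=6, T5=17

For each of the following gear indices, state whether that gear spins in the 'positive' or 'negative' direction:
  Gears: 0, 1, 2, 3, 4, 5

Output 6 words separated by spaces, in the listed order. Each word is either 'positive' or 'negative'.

Answer: negative positive negative positive negative positive

Derivation:
Gear 0 (driver): negative (depth 0)
  gear 1: meshes with gear 0 -> depth 1 -> positive (opposite of gear 0)
  gear 2: meshes with gear 1 -> depth 2 -> negative (opposite of gear 1)
  gear 3: meshes with gear 2 -> depth 3 -> positive (opposite of gear 2)
  gear 4: meshes with gear 3 -> depth 4 -> negative (opposite of gear 3)
  gear 5: meshes with gear 4 -> depth 5 -> positive (opposite of gear 4)
Queried indices 0, 1, 2, 3, 4, 5 -> negative, positive, negative, positive, negative, positive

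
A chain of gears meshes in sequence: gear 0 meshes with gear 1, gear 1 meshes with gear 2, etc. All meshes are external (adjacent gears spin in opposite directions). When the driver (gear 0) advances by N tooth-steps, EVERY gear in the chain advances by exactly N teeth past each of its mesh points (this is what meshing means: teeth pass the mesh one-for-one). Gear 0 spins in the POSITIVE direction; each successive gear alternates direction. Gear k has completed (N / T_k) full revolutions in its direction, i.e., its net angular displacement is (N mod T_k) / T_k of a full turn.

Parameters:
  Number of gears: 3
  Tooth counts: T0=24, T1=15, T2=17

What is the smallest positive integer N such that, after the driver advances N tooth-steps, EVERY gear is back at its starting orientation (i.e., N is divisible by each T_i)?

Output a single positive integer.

Answer: 2040

Derivation:
Gear k returns to start when N is a multiple of T_k.
All gears at start simultaneously when N is a common multiple of [24, 15, 17]; the smallest such N is lcm(24, 15, 17).
Start: lcm = T0 = 24
Fold in T1=15: gcd(24, 15) = 3; lcm(24, 15) = 24 * 15 / 3 = 360 / 3 = 120
Fold in T2=17: gcd(120, 17) = 1; lcm(120, 17) = 120 * 17 / 1 = 2040 / 1 = 2040
Full cycle length = 2040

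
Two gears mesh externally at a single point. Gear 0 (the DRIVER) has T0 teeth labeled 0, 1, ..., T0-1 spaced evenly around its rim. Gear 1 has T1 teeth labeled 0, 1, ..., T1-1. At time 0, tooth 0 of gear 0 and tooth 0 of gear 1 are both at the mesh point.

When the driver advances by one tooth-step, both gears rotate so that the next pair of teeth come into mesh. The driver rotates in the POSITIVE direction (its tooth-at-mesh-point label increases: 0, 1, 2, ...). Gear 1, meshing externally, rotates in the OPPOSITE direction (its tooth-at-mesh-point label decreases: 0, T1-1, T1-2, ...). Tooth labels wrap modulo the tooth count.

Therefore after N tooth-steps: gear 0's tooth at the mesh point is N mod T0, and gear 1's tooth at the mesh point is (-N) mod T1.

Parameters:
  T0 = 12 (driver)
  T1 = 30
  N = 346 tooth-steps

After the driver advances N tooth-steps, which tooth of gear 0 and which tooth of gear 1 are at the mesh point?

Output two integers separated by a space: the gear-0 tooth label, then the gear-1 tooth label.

Answer: 10 14

Derivation:
Gear 0 (driver, T0=12): tooth at mesh = N mod T0
  346 = 28 * 12 + 10, so 346 mod 12 = 10
  gear 0 tooth = 10
Gear 1 (driven, T1=30): tooth at mesh = (-N) mod T1
  346 = 11 * 30 + 16, so 346 mod 30 = 16
  (-346) mod 30 = (-16) mod 30 = 30 - 16 = 14
Mesh after 346 steps: gear-0 tooth 10 meets gear-1 tooth 14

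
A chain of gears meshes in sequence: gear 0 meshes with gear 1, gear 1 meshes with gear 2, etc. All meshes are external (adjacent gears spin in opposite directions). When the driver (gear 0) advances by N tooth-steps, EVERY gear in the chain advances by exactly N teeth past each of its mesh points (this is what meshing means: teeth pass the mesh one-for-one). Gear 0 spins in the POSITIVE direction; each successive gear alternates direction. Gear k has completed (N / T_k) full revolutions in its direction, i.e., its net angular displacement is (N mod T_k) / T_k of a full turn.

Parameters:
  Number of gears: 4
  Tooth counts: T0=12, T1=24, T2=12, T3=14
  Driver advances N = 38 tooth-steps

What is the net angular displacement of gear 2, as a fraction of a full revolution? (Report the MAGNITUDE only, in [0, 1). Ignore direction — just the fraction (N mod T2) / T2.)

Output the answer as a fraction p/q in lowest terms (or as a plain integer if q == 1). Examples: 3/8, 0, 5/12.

Chain of 4 gears, tooth counts: [12, 24, 12, 14]
  gear 0: T0=12, direction=positive, advance = 38 mod 12 = 2 teeth = 2/12 turn
  gear 1: T1=24, direction=negative, advance = 38 mod 24 = 14 teeth = 14/24 turn
  gear 2: T2=12, direction=positive, advance = 38 mod 12 = 2 teeth = 2/12 turn
  gear 3: T3=14, direction=negative, advance = 38 mod 14 = 10 teeth = 10/14 turn
Gear 2: 38 mod 12 = 2
Fraction = 2 / 12 = 1/6 (gcd(2,12)=2) = 1/6

Answer: 1/6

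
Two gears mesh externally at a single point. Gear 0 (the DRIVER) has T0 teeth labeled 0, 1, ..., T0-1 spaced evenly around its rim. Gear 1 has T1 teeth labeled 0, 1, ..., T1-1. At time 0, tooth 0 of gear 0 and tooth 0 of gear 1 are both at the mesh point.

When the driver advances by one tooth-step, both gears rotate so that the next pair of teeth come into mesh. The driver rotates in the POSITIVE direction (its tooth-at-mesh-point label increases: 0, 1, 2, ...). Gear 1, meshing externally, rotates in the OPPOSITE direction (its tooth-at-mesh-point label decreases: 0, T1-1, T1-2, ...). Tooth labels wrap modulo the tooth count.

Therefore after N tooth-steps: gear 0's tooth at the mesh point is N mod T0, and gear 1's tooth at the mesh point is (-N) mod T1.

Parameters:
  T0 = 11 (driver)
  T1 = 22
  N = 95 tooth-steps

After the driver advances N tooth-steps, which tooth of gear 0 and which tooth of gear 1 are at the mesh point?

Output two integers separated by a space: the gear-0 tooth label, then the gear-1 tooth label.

Gear 0 (driver, T0=11): tooth at mesh = N mod T0
  95 = 8 * 11 + 7, so 95 mod 11 = 7
  gear 0 tooth = 7
Gear 1 (driven, T1=22): tooth at mesh = (-N) mod T1
  95 = 4 * 22 + 7, so 95 mod 22 = 7
  (-95) mod 22 = (-7) mod 22 = 22 - 7 = 15
Mesh after 95 steps: gear-0 tooth 7 meets gear-1 tooth 15

Answer: 7 15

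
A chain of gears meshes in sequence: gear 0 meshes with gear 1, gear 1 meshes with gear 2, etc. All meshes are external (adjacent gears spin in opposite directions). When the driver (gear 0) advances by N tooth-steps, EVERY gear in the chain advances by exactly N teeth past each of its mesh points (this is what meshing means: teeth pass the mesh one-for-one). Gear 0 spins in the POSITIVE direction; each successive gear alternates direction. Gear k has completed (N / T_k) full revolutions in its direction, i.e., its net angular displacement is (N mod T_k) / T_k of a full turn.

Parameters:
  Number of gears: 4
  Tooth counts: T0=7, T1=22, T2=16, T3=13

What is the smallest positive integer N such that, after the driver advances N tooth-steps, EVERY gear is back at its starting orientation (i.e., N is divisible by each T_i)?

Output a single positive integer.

Answer: 16016

Derivation:
Gear k returns to start when N is a multiple of T_k.
All gears at start simultaneously when N is a common multiple of [7, 22, 16, 13]; the smallest such N is lcm(7, 22, 16, 13).
Start: lcm = T0 = 7
Fold in T1=22: gcd(7, 22) = 1; lcm(7, 22) = 7 * 22 / 1 = 154 / 1 = 154
Fold in T2=16: gcd(154, 16) = 2; lcm(154, 16) = 154 * 16 / 2 = 2464 / 2 = 1232
Fold in T3=13: gcd(1232, 13) = 1; lcm(1232, 13) = 1232 * 13 / 1 = 16016 / 1 = 16016
Full cycle length = 16016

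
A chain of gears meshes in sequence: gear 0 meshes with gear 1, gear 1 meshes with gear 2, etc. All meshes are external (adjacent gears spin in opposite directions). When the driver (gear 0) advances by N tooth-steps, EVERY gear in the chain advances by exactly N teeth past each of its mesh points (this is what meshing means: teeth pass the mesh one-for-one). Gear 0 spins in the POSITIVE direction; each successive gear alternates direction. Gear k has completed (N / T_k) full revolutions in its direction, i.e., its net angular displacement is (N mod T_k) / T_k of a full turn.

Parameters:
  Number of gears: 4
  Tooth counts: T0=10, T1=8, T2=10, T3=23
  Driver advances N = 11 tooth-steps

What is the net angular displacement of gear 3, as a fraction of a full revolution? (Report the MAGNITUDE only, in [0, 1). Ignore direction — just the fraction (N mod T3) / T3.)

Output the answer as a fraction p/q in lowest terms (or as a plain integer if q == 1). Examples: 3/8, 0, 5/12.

Chain of 4 gears, tooth counts: [10, 8, 10, 23]
  gear 0: T0=10, direction=positive, advance = 11 mod 10 = 1 teeth = 1/10 turn
  gear 1: T1=8, direction=negative, advance = 11 mod 8 = 3 teeth = 3/8 turn
  gear 2: T2=10, direction=positive, advance = 11 mod 10 = 1 teeth = 1/10 turn
  gear 3: T3=23, direction=negative, advance = 11 mod 23 = 11 teeth = 11/23 turn
Gear 3: 11 mod 23 = 11
Fraction = 11 / 23 = 11/23 (gcd(11,23)=1) = 11/23

Answer: 11/23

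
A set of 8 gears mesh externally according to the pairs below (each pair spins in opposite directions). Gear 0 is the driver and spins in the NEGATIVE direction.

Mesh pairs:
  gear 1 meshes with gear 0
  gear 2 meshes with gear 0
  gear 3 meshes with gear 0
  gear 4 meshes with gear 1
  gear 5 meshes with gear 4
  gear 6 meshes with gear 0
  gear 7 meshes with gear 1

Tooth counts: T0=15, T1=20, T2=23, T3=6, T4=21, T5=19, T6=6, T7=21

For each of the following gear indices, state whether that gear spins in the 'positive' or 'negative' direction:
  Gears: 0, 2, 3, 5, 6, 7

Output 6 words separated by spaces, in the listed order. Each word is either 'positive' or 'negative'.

Answer: negative positive positive positive positive negative

Derivation:
Gear 0 (driver): negative (depth 0)
  gear 1: meshes with gear 0 -> depth 1 -> positive (opposite of gear 0)
  gear 2: meshes with gear 0 -> depth 1 -> positive (opposite of gear 0)
  gear 3: meshes with gear 0 -> depth 1 -> positive (opposite of gear 0)
  gear 4: meshes with gear 1 -> depth 2 -> negative (opposite of gear 1)
  gear 5: meshes with gear 4 -> depth 3 -> positive (opposite of gear 4)
  gear 6: meshes with gear 0 -> depth 1 -> positive (opposite of gear 0)
  gear 7: meshes with gear 1 -> depth 2 -> negative (opposite of gear 1)
Queried indices 0, 2, 3, 5, 6, 7 -> negative, positive, positive, positive, positive, negative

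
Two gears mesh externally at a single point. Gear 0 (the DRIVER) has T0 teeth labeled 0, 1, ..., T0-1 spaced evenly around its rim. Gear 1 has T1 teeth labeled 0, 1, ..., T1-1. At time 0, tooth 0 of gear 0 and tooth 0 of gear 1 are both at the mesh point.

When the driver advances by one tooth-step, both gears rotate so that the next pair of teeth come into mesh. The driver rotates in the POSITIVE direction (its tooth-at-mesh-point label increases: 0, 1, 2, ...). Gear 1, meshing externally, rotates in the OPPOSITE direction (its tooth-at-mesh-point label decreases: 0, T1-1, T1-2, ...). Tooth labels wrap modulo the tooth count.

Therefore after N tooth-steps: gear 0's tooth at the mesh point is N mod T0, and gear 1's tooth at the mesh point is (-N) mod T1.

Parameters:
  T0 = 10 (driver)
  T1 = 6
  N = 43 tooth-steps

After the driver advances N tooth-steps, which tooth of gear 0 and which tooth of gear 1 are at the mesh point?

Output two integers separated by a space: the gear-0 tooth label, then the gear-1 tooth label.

Answer: 3 5

Derivation:
Gear 0 (driver, T0=10): tooth at mesh = N mod T0
  43 = 4 * 10 + 3, so 43 mod 10 = 3
  gear 0 tooth = 3
Gear 1 (driven, T1=6): tooth at mesh = (-N) mod T1
  43 = 7 * 6 + 1, so 43 mod 6 = 1
  (-43) mod 6 = (-1) mod 6 = 6 - 1 = 5
Mesh after 43 steps: gear-0 tooth 3 meets gear-1 tooth 5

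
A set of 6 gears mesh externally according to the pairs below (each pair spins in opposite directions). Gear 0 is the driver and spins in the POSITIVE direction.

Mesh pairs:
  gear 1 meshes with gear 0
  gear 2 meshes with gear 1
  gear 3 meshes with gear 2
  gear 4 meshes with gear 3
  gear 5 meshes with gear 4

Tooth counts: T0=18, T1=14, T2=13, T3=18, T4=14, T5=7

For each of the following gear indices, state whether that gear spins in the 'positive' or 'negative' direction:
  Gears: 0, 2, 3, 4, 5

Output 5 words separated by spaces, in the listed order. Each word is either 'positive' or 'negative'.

Gear 0 (driver): positive (depth 0)
  gear 1: meshes with gear 0 -> depth 1 -> negative (opposite of gear 0)
  gear 2: meshes with gear 1 -> depth 2 -> positive (opposite of gear 1)
  gear 3: meshes with gear 2 -> depth 3 -> negative (opposite of gear 2)
  gear 4: meshes with gear 3 -> depth 4 -> positive (opposite of gear 3)
  gear 5: meshes with gear 4 -> depth 5 -> negative (opposite of gear 4)
Queried indices 0, 2, 3, 4, 5 -> positive, positive, negative, positive, negative

Answer: positive positive negative positive negative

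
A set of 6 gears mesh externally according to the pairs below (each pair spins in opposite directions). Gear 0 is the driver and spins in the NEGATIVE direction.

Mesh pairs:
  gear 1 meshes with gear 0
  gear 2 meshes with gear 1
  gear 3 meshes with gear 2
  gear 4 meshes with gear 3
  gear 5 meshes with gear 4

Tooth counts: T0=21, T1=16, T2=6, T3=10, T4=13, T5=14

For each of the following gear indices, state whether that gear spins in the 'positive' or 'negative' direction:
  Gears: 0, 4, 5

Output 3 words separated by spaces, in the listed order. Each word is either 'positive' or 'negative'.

Gear 0 (driver): negative (depth 0)
  gear 1: meshes with gear 0 -> depth 1 -> positive (opposite of gear 0)
  gear 2: meshes with gear 1 -> depth 2 -> negative (opposite of gear 1)
  gear 3: meshes with gear 2 -> depth 3 -> positive (opposite of gear 2)
  gear 4: meshes with gear 3 -> depth 4 -> negative (opposite of gear 3)
  gear 5: meshes with gear 4 -> depth 5 -> positive (opposite of gear 4)
Queried indices 0, 4, 5 -> negative, negative, positive

Answer: negative negative positive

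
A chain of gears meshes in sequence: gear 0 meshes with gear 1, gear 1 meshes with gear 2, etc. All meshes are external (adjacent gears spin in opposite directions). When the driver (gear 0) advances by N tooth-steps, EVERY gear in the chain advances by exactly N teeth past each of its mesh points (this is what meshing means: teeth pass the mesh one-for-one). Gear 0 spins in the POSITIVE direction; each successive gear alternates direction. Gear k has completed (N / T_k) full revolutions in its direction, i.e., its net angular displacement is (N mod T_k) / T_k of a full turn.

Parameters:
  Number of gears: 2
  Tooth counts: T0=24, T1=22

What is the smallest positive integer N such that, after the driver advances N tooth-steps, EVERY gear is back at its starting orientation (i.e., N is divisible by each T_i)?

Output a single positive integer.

Answer: 264

Derivation:
Gear k returns to start when N is a multiple of T_k.
All gears at start simultaneously when N is a common multiple of [24, 22]; the smallest such N is lcm(24, 22).
Start: lcm = T0 = 24
Fold in T1=22: gcd(24, 22) = 2; lcm(24, 22) = 24 * 22 / 2 = 528 / 2 = 264
Full cycle length = 264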